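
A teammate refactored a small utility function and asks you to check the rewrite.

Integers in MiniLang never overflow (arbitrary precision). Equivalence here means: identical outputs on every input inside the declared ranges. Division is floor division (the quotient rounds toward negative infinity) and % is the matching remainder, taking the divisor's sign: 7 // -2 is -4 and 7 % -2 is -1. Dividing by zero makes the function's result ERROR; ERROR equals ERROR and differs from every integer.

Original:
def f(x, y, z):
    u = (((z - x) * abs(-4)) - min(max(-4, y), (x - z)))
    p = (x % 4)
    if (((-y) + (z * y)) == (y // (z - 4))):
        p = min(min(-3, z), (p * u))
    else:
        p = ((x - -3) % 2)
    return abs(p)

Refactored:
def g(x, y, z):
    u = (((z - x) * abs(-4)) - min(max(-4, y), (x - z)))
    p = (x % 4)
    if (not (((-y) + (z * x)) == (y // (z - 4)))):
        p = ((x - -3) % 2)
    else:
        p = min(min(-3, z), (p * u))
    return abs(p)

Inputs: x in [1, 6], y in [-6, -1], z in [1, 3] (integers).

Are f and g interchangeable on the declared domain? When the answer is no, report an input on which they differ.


Take x=1, y=-2, z=1.
f: u becomes 2; next p becomes 1; next (((-y) + (z * y)) == (y // (z - 4))) evaluates to true; next p becomes -3; next final value 3
g: u becomes 2; next p becomes 1; next (not (((-y) + (z * x)) == (y // (z - 4)))) evaluates to true; next p becomes 0; next final value 0
3 vs 0 — the two versions disagree here.
verdict: not equivalent; witness: x=1, y=-2, z=1


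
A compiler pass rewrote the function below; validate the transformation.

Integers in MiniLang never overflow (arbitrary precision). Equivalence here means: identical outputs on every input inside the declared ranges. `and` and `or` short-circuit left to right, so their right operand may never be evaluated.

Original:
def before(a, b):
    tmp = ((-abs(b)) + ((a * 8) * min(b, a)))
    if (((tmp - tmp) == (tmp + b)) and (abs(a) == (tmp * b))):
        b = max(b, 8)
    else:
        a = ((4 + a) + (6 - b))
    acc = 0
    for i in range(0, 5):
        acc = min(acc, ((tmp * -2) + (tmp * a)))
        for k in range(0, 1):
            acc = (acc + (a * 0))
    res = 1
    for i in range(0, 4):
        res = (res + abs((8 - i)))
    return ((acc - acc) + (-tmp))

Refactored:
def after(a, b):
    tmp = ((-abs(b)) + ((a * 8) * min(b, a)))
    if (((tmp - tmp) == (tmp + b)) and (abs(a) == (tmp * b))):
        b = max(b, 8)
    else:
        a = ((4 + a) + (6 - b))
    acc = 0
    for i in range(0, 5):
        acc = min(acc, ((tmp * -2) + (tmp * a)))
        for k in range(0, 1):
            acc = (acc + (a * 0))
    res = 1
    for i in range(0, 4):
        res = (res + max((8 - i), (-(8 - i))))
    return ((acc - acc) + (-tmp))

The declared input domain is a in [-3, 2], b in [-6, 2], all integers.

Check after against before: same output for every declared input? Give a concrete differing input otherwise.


Equivalent — the differences include arithmetic usage differs; constant usage differs; min/max/abs usage differs, yet no declared input distinguishes the two.
One worked example (a=2, b=0) — before: tmp = 0; (((tmp - tmp) == (tmp + b)) and (abs(a) == (tmp * b))) -> false; a = 12; acc = 0; [i=0]; acc = 0; [k=0]; acc = 0; [i=1]; acc = 0; [k=0]; acc = 0; [i=2]; acc = 0; [k=0]; acc = 0; [i=3]; acc = 0; [k=0]; acc = 0; [i=4]; acc = 0; [k=0]; acc = 0; res = 1; [i=0]; res = 9; [i=1]; res = 16; [i=2]; res = 22; [i=3]; res = 27; return 0; after: tmp = 0; (((tmp - tmp) == (tmp + b)) and (abs(a) == (tmp * b))) -> false; a = 12; acc = 0; [i=0]; acc = 0; [k=0]; acc = 0; [i=1]; acc = 0; [k=0]; acc = 0; [i=2]; acc = 0; [k=0]; acc = 0; [i=3]; acc = 0; [k=0]; acc = 0; [i=4]; acc = 0; [k=0]; acc = 0; res = 1; [i=0]; res = 9; [i=1]; res = 16; [i=2]; res = 22; [i=3]; res = 27; return 0; agreement on 0.
Every one of the 54 inputs gives matching results.
verdict: equivalent


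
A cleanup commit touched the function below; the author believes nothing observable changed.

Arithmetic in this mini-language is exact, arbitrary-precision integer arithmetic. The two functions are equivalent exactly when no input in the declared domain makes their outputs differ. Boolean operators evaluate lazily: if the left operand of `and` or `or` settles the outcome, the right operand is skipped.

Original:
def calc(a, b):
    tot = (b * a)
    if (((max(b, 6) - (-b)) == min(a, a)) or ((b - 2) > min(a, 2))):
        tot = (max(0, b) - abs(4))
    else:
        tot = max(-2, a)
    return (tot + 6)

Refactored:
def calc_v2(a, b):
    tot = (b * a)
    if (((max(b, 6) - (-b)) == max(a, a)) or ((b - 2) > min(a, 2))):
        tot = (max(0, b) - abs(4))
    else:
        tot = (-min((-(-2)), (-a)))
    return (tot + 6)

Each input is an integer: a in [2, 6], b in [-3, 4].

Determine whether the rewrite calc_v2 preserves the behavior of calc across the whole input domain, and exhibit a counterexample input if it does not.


Equivalent. The edit looks behavioral (`min(a, a)` became `max(a, a)`), but over these ranges it never changes the outcome.
Across all 40 domain points the two functions coincide.
Spot check at a=4, b=4 — calc: tot = 16; (((max(b, 6) - (-b)) == min(a, a)) or ((b - 2) > min(a, 2))) -> false; tot = 4; return 10. calc_v2: tot = 16; (((max(b, 6) - (-b)) == max(a, a)) or ((b - 2) > min(a, 2))) -> false; tot = 4; return 10. Both give 10.
verdict: equivalent


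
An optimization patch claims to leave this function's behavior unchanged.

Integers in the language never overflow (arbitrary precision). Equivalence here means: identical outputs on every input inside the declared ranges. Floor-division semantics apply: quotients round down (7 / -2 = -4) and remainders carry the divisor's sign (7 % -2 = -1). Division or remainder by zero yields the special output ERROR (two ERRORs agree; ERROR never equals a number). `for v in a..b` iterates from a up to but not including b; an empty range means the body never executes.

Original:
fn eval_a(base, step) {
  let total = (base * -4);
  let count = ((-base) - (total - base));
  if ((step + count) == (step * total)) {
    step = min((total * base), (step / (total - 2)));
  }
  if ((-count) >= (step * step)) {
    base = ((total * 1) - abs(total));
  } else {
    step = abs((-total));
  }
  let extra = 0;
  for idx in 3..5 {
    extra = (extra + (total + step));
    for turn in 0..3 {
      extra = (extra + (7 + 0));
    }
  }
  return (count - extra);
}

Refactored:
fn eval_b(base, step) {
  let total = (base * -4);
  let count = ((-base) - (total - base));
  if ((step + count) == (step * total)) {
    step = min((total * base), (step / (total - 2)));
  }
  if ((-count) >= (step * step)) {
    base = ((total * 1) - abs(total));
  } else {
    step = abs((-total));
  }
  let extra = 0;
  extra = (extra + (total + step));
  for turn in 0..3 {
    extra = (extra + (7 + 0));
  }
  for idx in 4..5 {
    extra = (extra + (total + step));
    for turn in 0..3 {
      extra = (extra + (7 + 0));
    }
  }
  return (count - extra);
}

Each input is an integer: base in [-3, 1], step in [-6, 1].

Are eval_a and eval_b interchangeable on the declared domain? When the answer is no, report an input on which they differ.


Behavior is preserved: although statement counts differ, and constant usage differs, and arithmetic usage differs, and loop structure differs, the outputs never diverge.
Spot check at base=0, step=-5 — eval_a: total := 0 | count := 0 | ((step + count) == (step * total)): false | ((-count) >= (step * step)): false | step := 0 | extra := 0 | iter idx=3: | extra := 0 | iter turn=0: | extra := 7 | iter turn=1: | extra := 14 | iter turn=2: | extra := 21 | iter idx=4: | extra := 21 | iter turn=0: | extra := 28 | iter turn=1: | extra := 35 | iter turn=2: | extra := 42 | result -42. eval_b: total := 0 | count := 0 | ((step + count) == (step * total)): false | ((-count) >= (step * step)): false | step := 0 | extra := 0 | extra := 0 | iter turn=0: | extra := 7 | iter turn=1: | extra := 14 | iter turn=2: | extra := 21 | iter idx=4: | extra := 21 | iter turn=0: | extra := 28 | iter turn=1: | extra := 35 | iter turn=2: | extra := 42 | result -42. Both give -42.
An exhaustive pass over the 40 declared inputs shows identical outputs.
verdict: equivalent


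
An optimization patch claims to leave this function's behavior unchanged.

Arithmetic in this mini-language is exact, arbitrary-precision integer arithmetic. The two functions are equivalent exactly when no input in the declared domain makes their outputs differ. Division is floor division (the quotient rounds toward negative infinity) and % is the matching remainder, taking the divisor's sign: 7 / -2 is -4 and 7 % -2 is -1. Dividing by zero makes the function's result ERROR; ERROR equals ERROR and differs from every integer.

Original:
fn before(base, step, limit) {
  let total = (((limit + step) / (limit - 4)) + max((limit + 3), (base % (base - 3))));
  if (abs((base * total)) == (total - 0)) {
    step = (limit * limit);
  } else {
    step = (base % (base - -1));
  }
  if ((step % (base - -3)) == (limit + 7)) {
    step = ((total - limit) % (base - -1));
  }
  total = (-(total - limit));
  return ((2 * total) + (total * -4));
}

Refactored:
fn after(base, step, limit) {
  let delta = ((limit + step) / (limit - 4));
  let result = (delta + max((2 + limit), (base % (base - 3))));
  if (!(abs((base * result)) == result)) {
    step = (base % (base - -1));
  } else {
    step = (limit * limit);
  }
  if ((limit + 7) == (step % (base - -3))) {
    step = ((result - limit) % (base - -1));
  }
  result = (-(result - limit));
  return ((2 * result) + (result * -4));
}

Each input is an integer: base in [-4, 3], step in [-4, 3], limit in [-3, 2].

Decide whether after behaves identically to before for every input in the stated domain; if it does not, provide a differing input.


Evaluate both at base=-4, step=-4, limit=-3.
before: total becomes 1; next (abs((base * total)) == (total - 0)) evaluates to false; next step becomes -1; next ((step % (base - -3)) == (limit + 7)) evaluates to false; next total becomes -4; next final value 8
after: delta becomes 1; next result becomes 0; next (!(abs((base * result)) == result)) evaluates to false; next step becomes 9; next ((limit + 7) == (step % (base - -3))) evaluates to false; next result becomes -3; next final value 6
8 and 6 differ, so these are not the same function on this domain.
verdict: not equivalent; witness: base=-4, step=-4, limit=-3


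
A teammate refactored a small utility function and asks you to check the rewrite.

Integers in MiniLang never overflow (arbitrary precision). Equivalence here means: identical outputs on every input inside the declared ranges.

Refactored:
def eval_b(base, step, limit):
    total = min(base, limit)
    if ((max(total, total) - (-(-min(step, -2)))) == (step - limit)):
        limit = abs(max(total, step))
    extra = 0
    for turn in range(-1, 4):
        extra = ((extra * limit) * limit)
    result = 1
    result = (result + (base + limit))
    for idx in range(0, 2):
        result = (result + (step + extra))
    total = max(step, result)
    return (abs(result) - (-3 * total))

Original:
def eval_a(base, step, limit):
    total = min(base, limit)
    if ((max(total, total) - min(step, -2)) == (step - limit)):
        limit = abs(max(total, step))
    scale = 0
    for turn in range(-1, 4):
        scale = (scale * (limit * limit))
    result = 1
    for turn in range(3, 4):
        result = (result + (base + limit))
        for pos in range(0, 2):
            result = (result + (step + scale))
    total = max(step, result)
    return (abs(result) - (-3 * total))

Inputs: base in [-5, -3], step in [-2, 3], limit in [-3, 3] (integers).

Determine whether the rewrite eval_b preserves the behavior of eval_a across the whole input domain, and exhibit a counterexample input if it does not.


Changes here: statement counts differ; and local variable names differ; and loop structure differs; the full 126-point sweep finds no disagreement.
verdict: equivalent


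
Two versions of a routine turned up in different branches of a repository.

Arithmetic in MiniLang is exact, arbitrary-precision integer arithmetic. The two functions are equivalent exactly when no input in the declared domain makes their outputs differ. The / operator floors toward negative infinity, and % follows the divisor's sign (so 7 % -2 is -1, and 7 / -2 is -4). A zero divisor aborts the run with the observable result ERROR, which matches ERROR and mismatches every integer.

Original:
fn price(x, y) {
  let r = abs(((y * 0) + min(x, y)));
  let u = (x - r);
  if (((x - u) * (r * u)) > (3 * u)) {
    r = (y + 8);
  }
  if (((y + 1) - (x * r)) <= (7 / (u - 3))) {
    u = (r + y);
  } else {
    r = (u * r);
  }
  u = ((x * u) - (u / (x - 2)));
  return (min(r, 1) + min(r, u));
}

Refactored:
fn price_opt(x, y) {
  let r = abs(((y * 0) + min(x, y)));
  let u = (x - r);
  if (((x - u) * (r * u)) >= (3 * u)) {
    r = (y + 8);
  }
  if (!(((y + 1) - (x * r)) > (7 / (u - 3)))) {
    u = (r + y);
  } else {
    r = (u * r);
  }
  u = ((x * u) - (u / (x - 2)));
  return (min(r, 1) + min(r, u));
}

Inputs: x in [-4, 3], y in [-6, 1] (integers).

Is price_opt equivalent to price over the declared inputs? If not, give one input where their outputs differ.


Not equivalent: x=1, y=-1 separates them (0 vs 8).
price: r becomes 1; next u becomes 0; next (((x - u) * (r * u)) > (3 * u)) evaluates to false; next (((y + 1) - (x * r)) <= (7 / (u - 3))) evaluates to false; next r becomes 0; next u becomes 0; next final value 0
price_opt: r becomes 1; next u becomes 0; next (((x - u) * (r * u)) >= (3 * u)) evaluates to true; next r becomes 7; next (!(((y + 1) - (x * r)) > (7 / (u - 3)))) evaluates to true; next u becomes 6; next u becomes 12; next final value 8
verdict: not equivalent; witness: x=1, y=-1


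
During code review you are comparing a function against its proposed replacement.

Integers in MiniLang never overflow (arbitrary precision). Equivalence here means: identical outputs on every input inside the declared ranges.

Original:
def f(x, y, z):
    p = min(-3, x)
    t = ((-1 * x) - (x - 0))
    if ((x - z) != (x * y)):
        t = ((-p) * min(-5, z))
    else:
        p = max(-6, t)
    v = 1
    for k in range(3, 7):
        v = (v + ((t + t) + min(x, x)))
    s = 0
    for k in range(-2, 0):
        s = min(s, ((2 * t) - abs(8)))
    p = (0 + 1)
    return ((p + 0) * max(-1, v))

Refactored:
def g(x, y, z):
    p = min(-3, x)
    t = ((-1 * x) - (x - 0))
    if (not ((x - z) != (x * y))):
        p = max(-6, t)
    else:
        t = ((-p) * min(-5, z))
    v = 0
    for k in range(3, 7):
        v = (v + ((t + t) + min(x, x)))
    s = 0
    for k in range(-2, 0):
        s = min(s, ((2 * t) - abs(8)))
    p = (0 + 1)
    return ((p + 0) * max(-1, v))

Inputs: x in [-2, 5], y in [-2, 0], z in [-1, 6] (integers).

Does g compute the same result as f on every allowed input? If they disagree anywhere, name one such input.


Input x=-1, y=0, z=-1: 13 from f versus 12 from g.
verdict: not equivalent; witness: x=-1, y=0, z=-1


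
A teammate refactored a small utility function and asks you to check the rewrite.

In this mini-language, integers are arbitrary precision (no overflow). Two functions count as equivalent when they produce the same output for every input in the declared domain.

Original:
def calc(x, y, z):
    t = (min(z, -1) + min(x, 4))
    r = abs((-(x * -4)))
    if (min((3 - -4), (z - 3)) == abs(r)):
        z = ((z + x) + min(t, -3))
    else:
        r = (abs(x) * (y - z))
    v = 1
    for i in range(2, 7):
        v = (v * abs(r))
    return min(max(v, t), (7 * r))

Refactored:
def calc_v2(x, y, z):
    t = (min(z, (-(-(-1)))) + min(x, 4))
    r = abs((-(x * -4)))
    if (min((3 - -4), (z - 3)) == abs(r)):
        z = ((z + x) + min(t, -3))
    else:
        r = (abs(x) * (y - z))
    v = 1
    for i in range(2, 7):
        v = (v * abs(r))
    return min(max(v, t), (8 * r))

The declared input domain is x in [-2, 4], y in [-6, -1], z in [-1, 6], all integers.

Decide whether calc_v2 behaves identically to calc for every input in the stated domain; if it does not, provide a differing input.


x=-2, y=-6, z=-1 yields -70 from calc but -80 from calc_v2.
verdict: not equivalent; witness: x=-2, y=-6, z=-1


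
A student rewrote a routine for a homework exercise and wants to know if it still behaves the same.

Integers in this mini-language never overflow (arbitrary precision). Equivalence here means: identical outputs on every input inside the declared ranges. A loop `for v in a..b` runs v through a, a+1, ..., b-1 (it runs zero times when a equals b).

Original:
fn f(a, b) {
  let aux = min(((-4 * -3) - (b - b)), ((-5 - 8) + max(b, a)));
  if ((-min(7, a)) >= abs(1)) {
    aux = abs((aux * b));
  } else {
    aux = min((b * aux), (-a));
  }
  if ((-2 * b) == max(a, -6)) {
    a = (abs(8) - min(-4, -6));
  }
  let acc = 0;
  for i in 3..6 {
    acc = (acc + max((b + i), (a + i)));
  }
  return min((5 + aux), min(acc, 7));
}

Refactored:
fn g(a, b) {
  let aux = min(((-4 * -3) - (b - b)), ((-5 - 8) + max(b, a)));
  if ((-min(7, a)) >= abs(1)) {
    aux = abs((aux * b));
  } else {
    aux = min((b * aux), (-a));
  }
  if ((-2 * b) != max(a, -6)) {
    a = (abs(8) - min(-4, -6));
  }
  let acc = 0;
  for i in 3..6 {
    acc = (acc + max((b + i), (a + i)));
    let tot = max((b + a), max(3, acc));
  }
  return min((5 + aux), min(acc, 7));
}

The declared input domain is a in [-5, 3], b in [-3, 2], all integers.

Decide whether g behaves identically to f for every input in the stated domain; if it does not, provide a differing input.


Try a=-5, b=-3.
f: aux := -16 | ((-min(7, a)) >= abs(1)): true | aux := 48 | ((-2 * b) == max(a, -6)): false | acc := 0 | iter i=3: | acc := 0 | iter i=4: | acc := 1 | iter i=5: | acc := 3 | result 3
g: aux := -16 | ((-min(7, a)) >= abs(1)): true | aux := 48 | ((-2 * b) != max(a, -6)): true | a := 14 | acc := 0 | iter i=3: | acc := 17 | tot := 17 | iter i=4: | acc := 35 | tot := 35 | iter i=5: | acc := 54 | tot := 54 | result 7
3 and 7 differ, so these are not the same function on this domain.
verdict: not equivalent; witness: a=-5, b=-3


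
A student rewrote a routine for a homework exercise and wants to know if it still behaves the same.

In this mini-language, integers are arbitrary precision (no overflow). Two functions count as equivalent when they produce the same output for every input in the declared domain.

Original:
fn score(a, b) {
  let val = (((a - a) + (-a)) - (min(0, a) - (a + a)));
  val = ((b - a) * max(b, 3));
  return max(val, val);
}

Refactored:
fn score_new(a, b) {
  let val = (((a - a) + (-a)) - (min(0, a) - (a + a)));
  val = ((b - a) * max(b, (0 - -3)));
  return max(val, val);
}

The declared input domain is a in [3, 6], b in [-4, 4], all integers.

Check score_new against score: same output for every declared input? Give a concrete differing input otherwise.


Differences: arithmetic usage differs, and constant usage differs — yet all 36 inputs agree.
verdict: equivalent


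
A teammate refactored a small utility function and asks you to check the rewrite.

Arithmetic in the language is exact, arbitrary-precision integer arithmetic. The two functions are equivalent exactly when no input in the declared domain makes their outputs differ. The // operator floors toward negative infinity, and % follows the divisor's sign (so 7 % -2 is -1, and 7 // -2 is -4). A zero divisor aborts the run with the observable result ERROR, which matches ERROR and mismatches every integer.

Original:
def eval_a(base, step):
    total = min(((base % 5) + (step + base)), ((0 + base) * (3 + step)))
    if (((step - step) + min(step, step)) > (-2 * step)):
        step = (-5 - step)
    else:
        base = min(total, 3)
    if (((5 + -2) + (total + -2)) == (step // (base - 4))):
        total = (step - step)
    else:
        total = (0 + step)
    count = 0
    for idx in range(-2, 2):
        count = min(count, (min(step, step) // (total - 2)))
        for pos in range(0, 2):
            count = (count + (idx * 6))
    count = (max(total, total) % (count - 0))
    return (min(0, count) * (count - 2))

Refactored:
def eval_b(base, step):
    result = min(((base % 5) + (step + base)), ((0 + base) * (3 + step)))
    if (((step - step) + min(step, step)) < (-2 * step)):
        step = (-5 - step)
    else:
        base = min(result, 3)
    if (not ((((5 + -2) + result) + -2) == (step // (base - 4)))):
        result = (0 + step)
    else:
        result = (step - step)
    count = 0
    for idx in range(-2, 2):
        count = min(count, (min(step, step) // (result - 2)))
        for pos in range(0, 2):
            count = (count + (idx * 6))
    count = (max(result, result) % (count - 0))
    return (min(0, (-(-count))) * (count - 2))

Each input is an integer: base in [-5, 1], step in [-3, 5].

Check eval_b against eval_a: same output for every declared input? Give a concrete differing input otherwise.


These are not equivalent — on base=-5, step=-3 the outputs split (15 vs 8).
eval_a: total = -8; (((step - step) + min(step, step)) > (-2 * step)) -> false; base = -8; (((5 + -2) + (total + -2)) == (step // (base - 4))) -> false; total = -3; count = 0; [idx=-2]; count = 0; [pos=0]; count = -12; [pos=1]; count = -24; [idx=-1]; count = -24; [pos=0]; count = -30; [pos=1]; count = -36; [idx=0]; count = -36; [pos=0]; count = -36; [pos=1]; count = -36; [idx=1]; count = -36; [pos=0]; count = -30; [pos=1]; count = -24; count = -3; return 15
eval_b: result = -8; (((step - step) + min(step, step)) < (-2 * step)) -> true; step = -2; (not ((((5 + -2) + result) + -2) == (step // (base - 4)))) -> true; result = -2; count = 0; [idx=-2]; count = 0; [pos=0]; count = -12; [pos=1]; count = -24; [idx=-1]; count = -24; [pos=0]; count = -30; [pos=1]; count = -36; [idx=0]; count = -36; [pos=0]; count = -36; [pos=1]; count = -36; [idx=1]; count = -36; [pos=0]; count = -30; [pos=1]; count = -24; count = -2; return 8
verdict: not equivalent; witness: base=-5, step=-3


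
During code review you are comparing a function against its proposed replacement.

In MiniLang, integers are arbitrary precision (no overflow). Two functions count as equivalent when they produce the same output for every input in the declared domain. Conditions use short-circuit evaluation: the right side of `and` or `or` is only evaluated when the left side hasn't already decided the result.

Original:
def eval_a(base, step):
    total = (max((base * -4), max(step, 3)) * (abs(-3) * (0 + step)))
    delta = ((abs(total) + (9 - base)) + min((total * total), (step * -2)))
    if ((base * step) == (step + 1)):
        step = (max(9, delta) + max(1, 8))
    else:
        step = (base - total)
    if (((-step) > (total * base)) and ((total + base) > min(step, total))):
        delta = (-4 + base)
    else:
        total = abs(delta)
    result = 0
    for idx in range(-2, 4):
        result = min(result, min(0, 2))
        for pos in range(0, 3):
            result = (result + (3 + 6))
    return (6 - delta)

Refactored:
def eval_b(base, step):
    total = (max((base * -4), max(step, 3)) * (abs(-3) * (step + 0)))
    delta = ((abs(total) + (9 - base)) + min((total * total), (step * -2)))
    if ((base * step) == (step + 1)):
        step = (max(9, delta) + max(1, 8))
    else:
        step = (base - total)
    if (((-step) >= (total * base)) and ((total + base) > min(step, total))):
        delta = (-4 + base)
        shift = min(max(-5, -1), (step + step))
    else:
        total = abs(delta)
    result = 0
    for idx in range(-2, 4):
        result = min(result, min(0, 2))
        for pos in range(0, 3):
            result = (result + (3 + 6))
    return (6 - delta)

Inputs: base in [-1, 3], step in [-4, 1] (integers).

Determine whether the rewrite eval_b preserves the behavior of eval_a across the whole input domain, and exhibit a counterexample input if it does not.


Equivalent. Although `((-step) > (total * base))` became `((-step) >= (total * base))`, no input in the stated domain can expose it.
An exhaustive pass over the 30 declared inputs shows identical outputs.
Spot check at base=2, step=-3 — eval_a: total=-27, then delta=40, then ((base * step) == (step + 1)) is false, then step=29, then (((-step) > (total * base)) and ((total + base) > min(step, total))) is true, then delta=-2, then result=0, then (idx=-2), then result=0, then (pos=0), then result=9, then (pos=1), then result=18, then (pos=2), then result=27, then (idx=-1), then result=0, then (pos=0), then result=9, then (pos=1), then result=18, then (pos=2), then result=27, then (idx=0), then result=0, then (pos=0), then result=9, then (pos=1), then result=18, then (pos=2), then result=27, then (idx=1), then result=0, then (pos=0), then result=9, then (pos=1), then result=18, then (pos=2), then result=27, then (idx=2), then result=0, then (pos=0), then result=9, then (pos=1), then result=18, then (pos=2), then result=27, then (idx=3), then result=0, then (pos=0), then result=9, then (pos=1), then result=18, then (pos=2), then result=27, then returns 8. eval_b: total=-27, then delta=40, then ((base * step) == (step + 1)) is false, then step=29, then (((-step) >= (total * base)) and ((total + base) > min(step, total))) is true, then delta=-2, then shift=-1, then result=0, then (idx=-2), then result=0, then (pos=0), then result=9, then (pos=1), then result=18, then (pos=2), then result=27, then (idx=-1), then result=0, then (pos=0), then result=9, then (pos=1), then result=18, then (pos=2), then result=27, then (idx=0), then result=0, then (pos=0), then result=9, then (pos=1), then result=18, then (pos=2), then result=27, then (idx=1), then result=0, then (pos=0), then result=9, then (pos=1), then result=18, then (pos=2), then result=27, then (idx=2), then result=0, then (pos=0), then result=9, then (pos=1), then result=18, then (pos=2), then result=27, then (idx=3), then result=0, then (pos=0), then result=9, then (pos=1), then result=18, then (pos=2), then result=27, then returns 8. Both give 8.
verdict: equivalent


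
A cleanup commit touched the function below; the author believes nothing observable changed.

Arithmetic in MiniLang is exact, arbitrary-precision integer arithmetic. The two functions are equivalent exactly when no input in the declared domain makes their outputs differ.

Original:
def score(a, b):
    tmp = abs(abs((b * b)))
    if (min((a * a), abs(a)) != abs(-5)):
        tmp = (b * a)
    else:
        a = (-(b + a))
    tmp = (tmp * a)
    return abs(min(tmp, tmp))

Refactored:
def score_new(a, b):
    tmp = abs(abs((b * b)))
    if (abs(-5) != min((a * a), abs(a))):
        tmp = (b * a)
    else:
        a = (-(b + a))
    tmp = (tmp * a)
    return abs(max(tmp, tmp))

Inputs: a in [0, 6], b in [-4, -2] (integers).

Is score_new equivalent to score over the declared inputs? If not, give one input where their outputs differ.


Equivalent. The suspicious edit (`min(tmp, tmp)` became `max(tmp, tmp)`) never changes the result for any input inside the declared domain.
An exhaustive pass over the 21 declared inputs shows identical outputs.
Spot check at a=1, b=-2 — score: tmp becomes 4; next (min((a * a), abs(a)) != abs(-5)) evaluates to true; next tmp becomes -2; next tmp becomes -2; next final value 2. score_new: tmp becomes 4; next (abs(-5) != min((a * a), abs(a))) evaluates to true; next tmp becomes -2; next tmp becomes -2; next final value 2. Both give 2.
verdict: equivalent


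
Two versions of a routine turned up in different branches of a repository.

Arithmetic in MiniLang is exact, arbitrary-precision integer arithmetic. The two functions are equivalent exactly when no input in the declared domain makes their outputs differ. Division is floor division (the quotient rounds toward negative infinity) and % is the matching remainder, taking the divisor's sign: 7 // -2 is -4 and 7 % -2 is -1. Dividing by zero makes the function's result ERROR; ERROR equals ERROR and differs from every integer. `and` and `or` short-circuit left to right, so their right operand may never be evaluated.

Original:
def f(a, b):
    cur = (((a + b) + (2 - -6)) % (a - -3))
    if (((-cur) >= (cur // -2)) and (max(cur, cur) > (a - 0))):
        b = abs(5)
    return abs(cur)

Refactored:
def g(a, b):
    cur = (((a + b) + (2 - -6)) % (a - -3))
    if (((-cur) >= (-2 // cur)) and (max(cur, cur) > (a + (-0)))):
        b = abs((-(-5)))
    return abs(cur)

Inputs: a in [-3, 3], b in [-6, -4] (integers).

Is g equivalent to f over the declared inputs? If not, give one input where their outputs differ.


Try a=-2, b=-6.
f: cur becomes 0; next (((-cur) >= (cur // -2)) and (max(cur, cur) > (a - 0))) evaluates to true; next b becomes 5; next final value 0
g: cur becomes 0; next hits division by zero so the output is ERROR
0 != ERROR, so the rewrite changes behavior.
verdict: not equivalent; witness: a=-2, b=-6


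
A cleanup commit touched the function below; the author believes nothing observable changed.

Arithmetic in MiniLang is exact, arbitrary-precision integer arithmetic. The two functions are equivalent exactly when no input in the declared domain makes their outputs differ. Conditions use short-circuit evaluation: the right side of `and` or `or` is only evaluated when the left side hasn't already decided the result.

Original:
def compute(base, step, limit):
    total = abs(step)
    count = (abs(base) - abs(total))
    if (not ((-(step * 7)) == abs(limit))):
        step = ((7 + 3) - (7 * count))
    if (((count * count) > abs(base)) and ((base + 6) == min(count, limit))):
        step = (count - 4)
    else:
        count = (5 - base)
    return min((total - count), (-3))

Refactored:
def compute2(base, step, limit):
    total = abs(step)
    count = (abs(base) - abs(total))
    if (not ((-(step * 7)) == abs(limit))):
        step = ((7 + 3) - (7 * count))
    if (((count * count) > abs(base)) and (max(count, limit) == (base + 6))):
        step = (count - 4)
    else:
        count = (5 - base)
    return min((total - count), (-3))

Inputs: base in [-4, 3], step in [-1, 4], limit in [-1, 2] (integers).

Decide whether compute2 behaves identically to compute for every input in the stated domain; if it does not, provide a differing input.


These are not equivalent — on base=-4, step=-1, limit=2 the outputs split (-3 vs -8).
compute: total := 1 | count := 3 | (not ((-(step * 7)) == abs(limit))): true | step := -11 | (((count * count) > abs(base)) and ((base + 6) == min(count, limit))): true | step := -1 | result -3
compute2: total := 1 | count := 3 | (not ((-(step * 7)) == abs(limit))): true | step := -11 | (((count * count) > abs(base)) and (max(count, limit) == (base + 6))): false | count := 9 | result -8
verdict: not equivalent; witness: base=-4, step=-1, limit=2


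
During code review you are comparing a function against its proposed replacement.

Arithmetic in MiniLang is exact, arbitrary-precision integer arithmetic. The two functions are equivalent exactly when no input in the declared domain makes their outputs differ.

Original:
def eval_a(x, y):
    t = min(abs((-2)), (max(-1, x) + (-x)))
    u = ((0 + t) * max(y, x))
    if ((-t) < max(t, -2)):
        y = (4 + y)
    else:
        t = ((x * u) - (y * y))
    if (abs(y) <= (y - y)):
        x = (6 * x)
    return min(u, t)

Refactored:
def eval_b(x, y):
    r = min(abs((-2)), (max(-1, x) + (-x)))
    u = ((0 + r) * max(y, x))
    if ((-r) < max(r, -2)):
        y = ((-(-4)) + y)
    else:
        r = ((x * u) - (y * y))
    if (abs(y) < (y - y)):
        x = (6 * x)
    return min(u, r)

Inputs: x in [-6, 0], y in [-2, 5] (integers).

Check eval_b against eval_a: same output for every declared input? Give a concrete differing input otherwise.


Equivalent. The one real change (`(abs(y) <= (y - y))` became `(abs(y) < (y - y))`) has no effect anywhere in the declared ranges.
Checked all 56 inputs in the declared domain: the outputs agree on every one.
Tracing x=-4, y=-2: eval_a: t = 2; u = -4; ((-t) < max(t, -2)) -> true; y = 2; (abs(y) <= (y - y)) -> false; return -4 | eval_b: r = 2; u = -4; ((-r) < max(r, -2)) -> true; y = 2; (abs(y) < (y - y)) -> false; return -4 — matching result -4.
verdict: equivalent


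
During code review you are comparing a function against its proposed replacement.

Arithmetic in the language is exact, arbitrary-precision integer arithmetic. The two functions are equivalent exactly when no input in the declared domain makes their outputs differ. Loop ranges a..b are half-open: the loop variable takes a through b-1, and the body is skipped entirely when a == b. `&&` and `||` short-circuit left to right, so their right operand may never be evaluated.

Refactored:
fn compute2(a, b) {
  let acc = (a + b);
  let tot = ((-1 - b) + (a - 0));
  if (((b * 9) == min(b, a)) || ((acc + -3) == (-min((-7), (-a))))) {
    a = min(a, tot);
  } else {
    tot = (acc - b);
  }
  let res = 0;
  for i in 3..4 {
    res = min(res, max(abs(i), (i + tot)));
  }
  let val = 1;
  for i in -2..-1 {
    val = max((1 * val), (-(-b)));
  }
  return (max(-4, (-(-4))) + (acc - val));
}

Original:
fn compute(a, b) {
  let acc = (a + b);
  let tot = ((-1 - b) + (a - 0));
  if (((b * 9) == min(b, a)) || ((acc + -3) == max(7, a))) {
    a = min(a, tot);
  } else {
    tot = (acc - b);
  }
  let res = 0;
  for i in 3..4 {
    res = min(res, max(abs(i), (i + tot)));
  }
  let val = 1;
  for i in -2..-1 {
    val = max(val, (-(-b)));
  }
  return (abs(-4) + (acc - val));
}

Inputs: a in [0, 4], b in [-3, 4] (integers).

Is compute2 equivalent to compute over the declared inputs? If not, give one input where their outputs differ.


Although arithmetic usage differs; also min/max/abs usage differs; also constant usage differs, 40/40 inputs agree.
verdict: equivalent


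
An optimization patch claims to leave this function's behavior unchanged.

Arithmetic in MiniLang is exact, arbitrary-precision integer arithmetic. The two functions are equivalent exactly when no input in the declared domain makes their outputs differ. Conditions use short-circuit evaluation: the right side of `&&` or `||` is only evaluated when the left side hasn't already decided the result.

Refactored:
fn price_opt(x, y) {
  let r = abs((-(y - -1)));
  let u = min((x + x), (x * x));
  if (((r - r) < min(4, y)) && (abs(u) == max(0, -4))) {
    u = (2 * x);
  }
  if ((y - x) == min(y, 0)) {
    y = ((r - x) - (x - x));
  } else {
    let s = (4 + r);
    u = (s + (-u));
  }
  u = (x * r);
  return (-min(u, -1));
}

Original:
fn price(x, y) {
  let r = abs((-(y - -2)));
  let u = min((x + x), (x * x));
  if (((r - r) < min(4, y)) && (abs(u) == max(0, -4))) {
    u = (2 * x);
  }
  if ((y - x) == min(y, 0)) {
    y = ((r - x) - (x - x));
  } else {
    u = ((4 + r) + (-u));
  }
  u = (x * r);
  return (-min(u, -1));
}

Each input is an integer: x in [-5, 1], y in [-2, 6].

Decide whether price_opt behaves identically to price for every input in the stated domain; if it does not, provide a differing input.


On input x=-5, y=-2, price returns 1 while price_opt returns 5.
verdict: not equivalent; witness: x=-5, y=-2


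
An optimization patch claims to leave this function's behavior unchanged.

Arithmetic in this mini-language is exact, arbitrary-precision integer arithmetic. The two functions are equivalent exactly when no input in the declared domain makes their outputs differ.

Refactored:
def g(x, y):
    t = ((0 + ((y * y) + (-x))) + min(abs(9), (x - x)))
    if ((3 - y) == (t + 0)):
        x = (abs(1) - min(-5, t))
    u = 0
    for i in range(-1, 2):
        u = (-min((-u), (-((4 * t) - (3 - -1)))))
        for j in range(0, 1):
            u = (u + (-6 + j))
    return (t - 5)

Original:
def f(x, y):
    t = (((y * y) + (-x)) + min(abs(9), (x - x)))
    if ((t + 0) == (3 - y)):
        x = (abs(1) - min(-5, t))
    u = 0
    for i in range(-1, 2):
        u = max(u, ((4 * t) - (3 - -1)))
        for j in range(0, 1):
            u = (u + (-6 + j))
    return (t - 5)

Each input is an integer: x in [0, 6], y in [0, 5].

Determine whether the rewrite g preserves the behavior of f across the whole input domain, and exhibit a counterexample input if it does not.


This is a faithful refactor — arithmetic usage differs, min/max/abs usage differs, constant usage differs, but the computed results match everywhere.
As a probe, take x=0, y=5: f runs t becomes 25; next ((t + 0) == (3 - y)) evaluates to false; next u becomes 0; next at i=-1:; next u becomes 96; next at j=0:; next u becomes 90; next at i=0:; next u becomes 96; next at j=0:; next u becomes 90; next at i=1:; next u becomes 96; next at j=0:; next u becomes 90; next final value 20; g runs t becomes 25; next ((3 - y) == (t + 0)) evaluates to false; next u becomes 0; next at i=-1:; next u becomes 96; next at j=0:; next u becomes 90; next at i=0:; next u becomes 96; next at j=0:; next u becomes 90; next at i=1:; next u becomes 96; next at j=0:; next u becomes 90; next final value 20; both end at 20.
Checked all 42 inputs in the declared domain: the outputs agree on every one.
verdict: equivalent


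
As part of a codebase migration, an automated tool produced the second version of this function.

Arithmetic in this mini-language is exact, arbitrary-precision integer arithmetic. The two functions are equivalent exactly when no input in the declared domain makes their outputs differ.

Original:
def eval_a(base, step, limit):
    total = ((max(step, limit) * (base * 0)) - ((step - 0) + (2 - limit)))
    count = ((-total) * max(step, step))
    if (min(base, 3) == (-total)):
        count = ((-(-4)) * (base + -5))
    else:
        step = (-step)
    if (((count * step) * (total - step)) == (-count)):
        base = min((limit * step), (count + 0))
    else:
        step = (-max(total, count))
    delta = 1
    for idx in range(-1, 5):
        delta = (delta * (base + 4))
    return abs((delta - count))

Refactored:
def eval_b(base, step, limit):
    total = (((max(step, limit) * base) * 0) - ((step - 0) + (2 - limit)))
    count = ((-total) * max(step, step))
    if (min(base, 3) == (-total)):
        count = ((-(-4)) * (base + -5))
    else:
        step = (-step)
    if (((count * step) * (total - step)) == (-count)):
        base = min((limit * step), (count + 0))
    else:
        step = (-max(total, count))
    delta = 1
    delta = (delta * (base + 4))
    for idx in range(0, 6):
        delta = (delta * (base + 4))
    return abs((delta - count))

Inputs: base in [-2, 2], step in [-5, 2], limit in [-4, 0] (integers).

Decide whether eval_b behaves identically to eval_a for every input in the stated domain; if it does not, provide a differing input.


Not equivalent: base=-2, step=-5, limit=-4 separates them (69 vs 133).
eval_a: total = -1; count = -5; (min(base, 3) == (-total)) -> false; step = 5; (((count * step) * (total - step)) == (-count)) -> false; step = 1; delta = 1; [idx=-1]; delta = 2; [idx=0]; delta = 4; [idx=1]; delta = 8; [idx=2]; delta = 16; [idx=3]; delta = 32; [idx=4]; delta = 64; return 69
eval_b: total = -1; count = -5; (min(base, 3) == (-total)) -> false; step = 5; (((count * step) * (total - step)) == (-count)) -> false; step = 1; delta = 1; delta = 2; [idx=0]; delta = 4; [idx=1]; delta = 8; [idx=2]; delta = 16; [idx=3]; delta = 32; [idx=4]; delta = 64; [idx=5]; delta = 128; return 133
verdict: not equivalent; witness: base=-2, step=-5, limit=-4


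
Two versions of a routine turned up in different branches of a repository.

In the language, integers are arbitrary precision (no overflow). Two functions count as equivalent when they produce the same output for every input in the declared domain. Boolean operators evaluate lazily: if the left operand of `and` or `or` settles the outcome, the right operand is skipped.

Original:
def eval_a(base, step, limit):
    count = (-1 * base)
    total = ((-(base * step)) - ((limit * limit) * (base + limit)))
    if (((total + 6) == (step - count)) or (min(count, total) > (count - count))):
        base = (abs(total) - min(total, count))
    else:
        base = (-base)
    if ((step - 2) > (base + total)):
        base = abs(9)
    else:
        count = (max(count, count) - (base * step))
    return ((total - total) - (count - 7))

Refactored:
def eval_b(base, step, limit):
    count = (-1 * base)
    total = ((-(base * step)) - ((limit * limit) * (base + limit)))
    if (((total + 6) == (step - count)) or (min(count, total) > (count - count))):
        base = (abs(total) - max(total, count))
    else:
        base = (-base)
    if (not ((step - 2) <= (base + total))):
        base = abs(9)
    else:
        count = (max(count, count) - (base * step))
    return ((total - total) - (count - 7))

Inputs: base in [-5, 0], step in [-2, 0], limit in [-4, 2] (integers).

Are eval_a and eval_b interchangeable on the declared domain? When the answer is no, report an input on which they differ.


These are not equivalent — on base=-5, step=-2, limit=-4 the outputs split (-256 vs 2).
eval_a: count := 5 | total := 134 | (((total + 6) == (step - count)) or (min(count, total) > (count - count))): true | base := 129 | ((step - 2) > (base + total)): false | count := 263 | result -256
eval_b: count := 5 | total := 134 | (((total + 6) == (step - count)) or (min(count, total) > (count - count))): true | base := 0 | (not ((step - 2) <= (base + total))): false | count := 5 | result 2
verdict: not equivalent; witness: base=-5, step=-2, limit=-4
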